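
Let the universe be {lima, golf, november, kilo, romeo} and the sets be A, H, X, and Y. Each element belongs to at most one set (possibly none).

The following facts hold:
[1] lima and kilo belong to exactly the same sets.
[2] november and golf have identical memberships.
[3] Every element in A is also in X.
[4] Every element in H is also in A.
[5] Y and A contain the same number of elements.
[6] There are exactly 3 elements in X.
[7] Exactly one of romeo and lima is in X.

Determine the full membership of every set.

A = {}; H = {}; X = {golf, november, romeo}; Y = {}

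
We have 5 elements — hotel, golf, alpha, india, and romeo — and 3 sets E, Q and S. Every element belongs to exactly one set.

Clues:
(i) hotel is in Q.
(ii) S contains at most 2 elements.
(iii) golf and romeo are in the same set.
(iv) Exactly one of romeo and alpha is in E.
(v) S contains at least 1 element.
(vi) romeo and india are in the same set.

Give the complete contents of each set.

E = {golf, india, romeo}; Q = {hotel}; S = {alpha}

From (i): hotel ∈ Q.
Suppose golf ∉ E: no assignment then satisfies all the clues, so golf ∈ E.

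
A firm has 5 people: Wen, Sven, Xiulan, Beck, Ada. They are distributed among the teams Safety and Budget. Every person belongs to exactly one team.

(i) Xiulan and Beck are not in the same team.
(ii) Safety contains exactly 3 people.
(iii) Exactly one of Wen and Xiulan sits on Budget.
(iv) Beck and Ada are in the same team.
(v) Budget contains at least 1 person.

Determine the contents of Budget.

Budget = {Sven, Xiulan}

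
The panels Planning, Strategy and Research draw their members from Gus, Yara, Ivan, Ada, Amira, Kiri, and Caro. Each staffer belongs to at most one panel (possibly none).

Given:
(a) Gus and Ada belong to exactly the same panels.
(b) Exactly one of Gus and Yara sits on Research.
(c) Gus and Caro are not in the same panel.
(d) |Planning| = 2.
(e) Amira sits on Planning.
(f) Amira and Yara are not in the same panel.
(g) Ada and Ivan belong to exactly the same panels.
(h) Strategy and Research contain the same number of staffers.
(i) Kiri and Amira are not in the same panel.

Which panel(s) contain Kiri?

Kiri: Strategy

From (e): Amira ∈ Planning.
(f): Yara ∉ Planning.
(i): Kiri ∉ Planning.
Suppose Kiri ∉ Strategy: no assignment then satisfies all the clues, so Kiri ∈ Strategy.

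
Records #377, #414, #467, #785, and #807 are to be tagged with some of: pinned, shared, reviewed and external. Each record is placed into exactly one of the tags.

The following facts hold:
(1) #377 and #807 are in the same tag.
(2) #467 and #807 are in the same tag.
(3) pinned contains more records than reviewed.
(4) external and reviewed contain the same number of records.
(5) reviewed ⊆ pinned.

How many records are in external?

0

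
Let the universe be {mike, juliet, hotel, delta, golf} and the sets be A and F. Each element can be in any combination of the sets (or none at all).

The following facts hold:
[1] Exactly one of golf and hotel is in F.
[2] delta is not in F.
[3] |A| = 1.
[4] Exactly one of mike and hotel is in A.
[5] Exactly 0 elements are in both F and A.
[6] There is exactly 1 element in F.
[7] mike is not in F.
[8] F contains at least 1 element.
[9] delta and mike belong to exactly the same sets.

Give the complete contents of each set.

From (2): delta ∉ F.
From (7): mike ∉ F.
Suppose mike ∈ A: no assignment then satisfies all the clues, so mike ∉ A.

A = {hotel}; F = {golf}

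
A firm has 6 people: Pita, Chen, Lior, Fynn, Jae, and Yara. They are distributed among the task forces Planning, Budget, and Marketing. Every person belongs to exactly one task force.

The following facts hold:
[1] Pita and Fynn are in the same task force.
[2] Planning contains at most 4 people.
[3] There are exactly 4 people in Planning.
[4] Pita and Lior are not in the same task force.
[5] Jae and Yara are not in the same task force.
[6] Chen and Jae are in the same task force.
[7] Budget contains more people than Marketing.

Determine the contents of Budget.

Budget = {Lior, Yara}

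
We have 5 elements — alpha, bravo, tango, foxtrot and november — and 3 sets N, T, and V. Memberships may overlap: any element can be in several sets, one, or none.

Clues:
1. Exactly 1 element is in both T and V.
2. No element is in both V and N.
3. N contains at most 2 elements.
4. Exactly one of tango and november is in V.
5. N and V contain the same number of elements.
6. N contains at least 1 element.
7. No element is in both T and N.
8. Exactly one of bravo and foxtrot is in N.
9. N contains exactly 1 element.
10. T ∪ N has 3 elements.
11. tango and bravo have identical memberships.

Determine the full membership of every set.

N = {foxtrot}; T = {alpha, november}; V = {november}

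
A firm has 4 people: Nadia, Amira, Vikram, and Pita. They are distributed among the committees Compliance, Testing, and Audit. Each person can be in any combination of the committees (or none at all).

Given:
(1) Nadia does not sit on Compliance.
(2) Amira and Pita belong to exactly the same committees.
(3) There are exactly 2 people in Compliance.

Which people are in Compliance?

Compliance = {Amira, Pita}

From (1): Nadia ∉ Compliance.
Suppose Amira ∉ Compliance: no assignment then satisfies all the clues, so Amira ∈ Compliance.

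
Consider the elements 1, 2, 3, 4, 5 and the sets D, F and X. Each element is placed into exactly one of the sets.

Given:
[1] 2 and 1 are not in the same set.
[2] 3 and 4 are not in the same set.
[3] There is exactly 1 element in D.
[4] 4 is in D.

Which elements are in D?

D = {4}

From (4): 4 ∈ D.
(2): 3 ∉ D.
(3): D already has 1, so the rest are out.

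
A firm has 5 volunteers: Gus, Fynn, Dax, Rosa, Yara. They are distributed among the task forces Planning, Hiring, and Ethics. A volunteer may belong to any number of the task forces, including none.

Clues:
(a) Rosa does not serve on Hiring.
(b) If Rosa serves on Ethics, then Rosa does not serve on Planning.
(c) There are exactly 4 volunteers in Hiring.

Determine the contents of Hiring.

Hiring = {Dax, Fynn, Gus, Yara}

From (a): Rosa ∉ Hiring.
(c): only 4 candidates remain for Hiring, so all are in.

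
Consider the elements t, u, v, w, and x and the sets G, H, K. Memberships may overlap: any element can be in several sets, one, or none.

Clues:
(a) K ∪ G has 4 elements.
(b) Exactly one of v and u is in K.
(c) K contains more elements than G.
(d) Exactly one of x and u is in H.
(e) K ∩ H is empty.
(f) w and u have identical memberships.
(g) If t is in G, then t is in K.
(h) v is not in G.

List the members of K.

K = {t, u, w}

From (h): v ∉ G.
Suppose t ∉ K: no assignment then satisfies all the clues, so t ∈ K.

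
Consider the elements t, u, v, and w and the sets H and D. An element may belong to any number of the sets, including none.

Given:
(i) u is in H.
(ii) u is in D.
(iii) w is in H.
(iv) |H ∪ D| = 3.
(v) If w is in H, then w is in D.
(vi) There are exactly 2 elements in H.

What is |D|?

3

From (i): u ∈ H.
From (ii): u ∈ D.
From (iii): w ∈ H.
(v): w ∈ D.
(vi): H already has 2, so the rest are out.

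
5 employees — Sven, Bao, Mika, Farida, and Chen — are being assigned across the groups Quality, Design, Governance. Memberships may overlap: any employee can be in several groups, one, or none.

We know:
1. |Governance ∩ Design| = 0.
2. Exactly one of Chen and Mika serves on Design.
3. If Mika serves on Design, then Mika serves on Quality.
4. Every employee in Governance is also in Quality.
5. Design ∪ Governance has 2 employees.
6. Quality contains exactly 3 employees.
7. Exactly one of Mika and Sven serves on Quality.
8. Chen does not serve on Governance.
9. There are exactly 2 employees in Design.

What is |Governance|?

0

From (8): Chen ∉ Governance.
Suppose Sven ∈ Governance: no assignment then satisfies all the clues, so Sven ∉ Governance.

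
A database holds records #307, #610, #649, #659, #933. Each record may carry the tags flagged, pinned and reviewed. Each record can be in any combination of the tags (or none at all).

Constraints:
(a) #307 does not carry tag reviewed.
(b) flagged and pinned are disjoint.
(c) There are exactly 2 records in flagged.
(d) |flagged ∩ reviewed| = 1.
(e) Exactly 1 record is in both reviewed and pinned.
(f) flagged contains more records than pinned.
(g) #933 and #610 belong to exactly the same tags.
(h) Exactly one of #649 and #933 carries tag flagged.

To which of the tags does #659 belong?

#659: pinned, reviewed

From (a): #307 ∉ reviewed.
Suppose #659 ∈ flagged: no assignment then satisfies all the clues, so #659 ∉ flagged.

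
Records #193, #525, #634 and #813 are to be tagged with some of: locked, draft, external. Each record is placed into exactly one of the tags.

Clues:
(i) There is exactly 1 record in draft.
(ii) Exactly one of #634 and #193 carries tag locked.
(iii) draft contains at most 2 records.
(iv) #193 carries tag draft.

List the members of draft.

From (iv): #193 ∈ draft.
(i): draft already has 1, so the rest are out.
(ii) (exactly one): #634 ∈ locked.

draft = {#193}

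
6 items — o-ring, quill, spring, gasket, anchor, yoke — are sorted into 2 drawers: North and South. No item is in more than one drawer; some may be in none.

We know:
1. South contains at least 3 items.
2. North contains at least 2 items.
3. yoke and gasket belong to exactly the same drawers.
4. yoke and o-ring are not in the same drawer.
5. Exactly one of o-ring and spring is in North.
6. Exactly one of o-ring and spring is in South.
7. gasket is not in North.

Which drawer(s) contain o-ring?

From (7): gasket ∉ North.
(3): yoke matches gasket: yoke ∉ North.
Suppose o-ring ∉ North: no assignment then satisfies all the clues, so o-ring ∈ North.

o-ring: North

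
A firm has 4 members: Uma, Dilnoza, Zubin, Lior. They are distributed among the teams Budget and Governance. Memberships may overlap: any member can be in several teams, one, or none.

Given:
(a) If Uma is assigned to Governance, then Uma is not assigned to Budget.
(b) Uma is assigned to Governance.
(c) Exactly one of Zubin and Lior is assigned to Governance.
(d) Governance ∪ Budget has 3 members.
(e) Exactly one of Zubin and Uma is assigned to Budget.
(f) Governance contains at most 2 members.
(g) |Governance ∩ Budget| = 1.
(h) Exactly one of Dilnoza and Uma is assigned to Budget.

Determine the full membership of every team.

Budget = {Dilnoza, Zubin}; Governance = {Uma, Zubin}

From (b): Uma ∈ Governance.
(a): Uma ∉ Budget.
(e) (exactly one): Zubin ∈ Budget.
(h) (exactly one): Dilnoza ∈ Budget.
Suppose Dilnoza ∈ Governance: no assignment then satisfies all the clues, so Dilnoza ∉ Governance.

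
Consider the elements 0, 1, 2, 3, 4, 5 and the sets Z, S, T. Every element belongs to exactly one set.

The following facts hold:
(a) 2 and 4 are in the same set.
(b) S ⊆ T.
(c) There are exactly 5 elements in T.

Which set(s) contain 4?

4: T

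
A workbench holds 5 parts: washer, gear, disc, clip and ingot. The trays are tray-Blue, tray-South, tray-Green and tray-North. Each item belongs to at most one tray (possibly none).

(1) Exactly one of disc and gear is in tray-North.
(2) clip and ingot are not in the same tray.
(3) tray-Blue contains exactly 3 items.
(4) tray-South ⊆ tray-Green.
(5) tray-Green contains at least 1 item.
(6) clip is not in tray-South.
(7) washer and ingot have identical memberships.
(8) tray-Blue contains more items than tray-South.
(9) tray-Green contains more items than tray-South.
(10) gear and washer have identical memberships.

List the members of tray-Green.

tray-Green = {clip}

From (6): clip ∉ tray-South.
Suppose washer ∈ tray-Green: no assignment then satisfies all the clues, so washer ∉ tray-Green.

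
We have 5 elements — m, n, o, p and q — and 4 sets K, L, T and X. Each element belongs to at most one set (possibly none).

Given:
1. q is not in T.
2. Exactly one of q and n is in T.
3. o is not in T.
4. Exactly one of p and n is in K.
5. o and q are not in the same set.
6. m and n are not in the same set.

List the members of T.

From (1): q ∉ T.
From (3): o ∉ T.
(2) (exactly one): n ∈ T.
(4) (exactly one): p ∈ K.
(6): m ∉ T.

T = {n}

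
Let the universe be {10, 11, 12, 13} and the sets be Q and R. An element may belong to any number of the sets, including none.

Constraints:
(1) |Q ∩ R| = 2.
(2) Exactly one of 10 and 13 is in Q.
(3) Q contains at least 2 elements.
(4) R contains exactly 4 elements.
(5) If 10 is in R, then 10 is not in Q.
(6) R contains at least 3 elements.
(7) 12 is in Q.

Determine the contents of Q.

Q = {12, 13}

From (7): 12 ∈ Q.
(4): only 4 candidates remain for R, so all are in.
(5): 10 ∉ Q.
(2) (exactly one): 13 ∈ Q.
Suppose 11 ∈ Q: no assignment then satisfies all the clues, so 11 ∉ Q.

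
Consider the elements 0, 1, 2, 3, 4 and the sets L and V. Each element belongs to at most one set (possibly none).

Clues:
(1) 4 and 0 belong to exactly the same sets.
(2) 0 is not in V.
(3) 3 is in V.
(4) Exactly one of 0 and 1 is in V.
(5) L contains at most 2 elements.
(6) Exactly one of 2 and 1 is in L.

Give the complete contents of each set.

L = {2}; V = {1, 3}

From (2): 0 ∉ V.
From (3): 3 ∈ V.
(1): 4 matches 0: 4 ∉ V.
(4) (exactly one): 1 ∈ V.
(6) (exactly one): 2 ∈ L.
Suppose 0 ∈ L: no assignment then satisfies all the clues, so 0 ∉ L.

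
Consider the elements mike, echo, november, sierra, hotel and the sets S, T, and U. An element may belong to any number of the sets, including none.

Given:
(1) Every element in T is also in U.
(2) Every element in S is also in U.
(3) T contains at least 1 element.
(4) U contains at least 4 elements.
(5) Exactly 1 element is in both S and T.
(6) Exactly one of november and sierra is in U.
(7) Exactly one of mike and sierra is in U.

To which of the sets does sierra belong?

sierra: none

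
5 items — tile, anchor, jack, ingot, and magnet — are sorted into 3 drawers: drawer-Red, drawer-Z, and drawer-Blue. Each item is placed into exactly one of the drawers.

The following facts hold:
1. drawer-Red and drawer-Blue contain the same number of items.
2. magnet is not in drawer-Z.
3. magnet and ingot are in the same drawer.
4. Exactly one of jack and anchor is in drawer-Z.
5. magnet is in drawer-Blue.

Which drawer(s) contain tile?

tile: drawer-Red

From (2): magnet ∉ drawer-Z.
From (5): magnet ∈ drawer-Blue.
(3): ingot matches magnet: ingot ∉ drawer-Red.
(3): ingot matches magnet: ingot ∉ drawer-Z.
(3): ingot matches magnet: ingot ∈ drawer-Blue.
Suppose tile ∉ drawer-Red: no assignment then satisfies all the clues, so tile ∈ drawer-Red.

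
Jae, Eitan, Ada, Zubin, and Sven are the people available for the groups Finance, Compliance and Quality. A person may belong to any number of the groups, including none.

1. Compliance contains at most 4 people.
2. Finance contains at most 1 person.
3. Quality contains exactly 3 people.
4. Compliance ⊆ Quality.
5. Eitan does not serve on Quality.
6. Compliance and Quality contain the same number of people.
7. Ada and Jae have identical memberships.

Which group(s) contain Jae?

Jae: Compliance, Quality

From (5): Eitan ∉ Quality.
(4) contrapositive: Eitan ∉ Compliance.
Suppose Jae ∈ Finance: no assignment then satisfies all the clues, so Jae ∉ Finance.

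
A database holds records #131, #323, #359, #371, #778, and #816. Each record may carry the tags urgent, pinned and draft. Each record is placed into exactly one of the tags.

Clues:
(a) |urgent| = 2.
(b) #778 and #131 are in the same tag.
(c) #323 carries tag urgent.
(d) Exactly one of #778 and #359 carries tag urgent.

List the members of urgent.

urgent = {#323, #359}

From (c): #323 ∈ urgent.
Suppose #131 ∈ urgent: no assignment then satisfies all the clues, so #131 ∉ urgent.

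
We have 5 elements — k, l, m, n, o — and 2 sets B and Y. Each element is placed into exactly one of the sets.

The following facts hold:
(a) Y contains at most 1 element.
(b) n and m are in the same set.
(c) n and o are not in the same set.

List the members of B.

B = {k, l, m, n}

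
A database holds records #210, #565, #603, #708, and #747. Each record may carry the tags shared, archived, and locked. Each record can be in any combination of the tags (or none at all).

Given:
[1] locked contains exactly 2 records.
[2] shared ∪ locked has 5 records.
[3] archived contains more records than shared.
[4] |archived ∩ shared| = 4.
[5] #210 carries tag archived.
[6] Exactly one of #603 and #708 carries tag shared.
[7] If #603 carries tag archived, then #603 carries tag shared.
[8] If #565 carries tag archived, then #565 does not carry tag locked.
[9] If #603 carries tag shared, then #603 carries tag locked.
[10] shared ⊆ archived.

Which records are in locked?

locked = {#603, #708}

From (5): #210 ∈ archived.
Suppose #210 ∈ locked: no assignment then satisfies all the clues, so #210 ∉ locked.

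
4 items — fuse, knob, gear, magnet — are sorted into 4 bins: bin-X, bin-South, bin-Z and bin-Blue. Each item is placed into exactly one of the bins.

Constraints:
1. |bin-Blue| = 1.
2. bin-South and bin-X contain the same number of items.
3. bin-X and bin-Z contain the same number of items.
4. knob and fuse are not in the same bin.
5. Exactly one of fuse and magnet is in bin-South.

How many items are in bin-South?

1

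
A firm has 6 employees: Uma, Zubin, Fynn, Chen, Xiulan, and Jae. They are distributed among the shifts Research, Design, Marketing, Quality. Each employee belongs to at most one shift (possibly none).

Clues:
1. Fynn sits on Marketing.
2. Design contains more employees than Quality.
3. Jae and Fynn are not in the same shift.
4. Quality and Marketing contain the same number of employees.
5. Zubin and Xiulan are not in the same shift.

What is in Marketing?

From (1): Fynn ∈ Marketing.
(3): Jae ∉ Marketing.
Suppose Uma ∈ Marketing: no assignment then satisfies all the clues, so Uma ∉ Marketing.

Marketing = {Fynn}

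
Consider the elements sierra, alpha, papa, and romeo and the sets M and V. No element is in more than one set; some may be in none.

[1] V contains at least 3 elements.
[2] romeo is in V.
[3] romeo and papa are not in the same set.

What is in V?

V = {alpha, romeo, sierra}

From (2): romeo ∈ V.
(3): papa ∉ V.
(1): only 3 candidates remain for V, so all are in.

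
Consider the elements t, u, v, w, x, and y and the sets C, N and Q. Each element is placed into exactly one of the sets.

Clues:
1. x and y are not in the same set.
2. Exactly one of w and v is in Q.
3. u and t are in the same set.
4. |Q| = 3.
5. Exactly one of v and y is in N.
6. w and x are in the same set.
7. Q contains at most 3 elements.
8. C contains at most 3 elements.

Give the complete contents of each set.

C = {w, x}; N = {y}; Q = {t, u, v}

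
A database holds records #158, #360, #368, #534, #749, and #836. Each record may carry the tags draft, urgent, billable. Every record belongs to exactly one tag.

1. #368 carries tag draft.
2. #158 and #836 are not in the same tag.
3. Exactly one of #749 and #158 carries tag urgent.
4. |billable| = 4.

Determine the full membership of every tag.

draft = {#368}; urgent = {#158}; billable = {#360, #534, #749, #836}

From (1): #368 ∈ draft.
Suppose #158 ∈ draft: no assignment then satisfies all the clues, so #158 ∉ draft.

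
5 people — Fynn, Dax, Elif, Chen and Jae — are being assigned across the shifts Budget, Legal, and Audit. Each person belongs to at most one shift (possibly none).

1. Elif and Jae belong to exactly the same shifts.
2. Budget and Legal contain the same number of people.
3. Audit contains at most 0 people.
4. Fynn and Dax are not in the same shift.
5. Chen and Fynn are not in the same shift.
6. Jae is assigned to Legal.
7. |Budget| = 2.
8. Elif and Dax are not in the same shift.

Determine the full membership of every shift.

From (6): Jae ∈ Legal.
(1): Elif matches Jae: Elif ∉ Budget.
(1): Elif matches Jae: Elif ∈ Legal.
(3): Audit already has 0, so the rest are out.
(8): Dax ∉ Legal.
Suppose Fynn ∈ Budget: no assignment then satisfies all the clues, so Fynn ∉ Budget.

Budget = {Chen, Dax}; Legal = {Elif, Jae}; Audit = {}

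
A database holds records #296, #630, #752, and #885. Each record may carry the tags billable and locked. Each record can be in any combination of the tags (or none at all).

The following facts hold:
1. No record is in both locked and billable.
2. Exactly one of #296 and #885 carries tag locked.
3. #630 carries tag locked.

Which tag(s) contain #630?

#630: locked

From (3): #630 ∈ locked.
(1) (disjoint): #630 ∉ billable.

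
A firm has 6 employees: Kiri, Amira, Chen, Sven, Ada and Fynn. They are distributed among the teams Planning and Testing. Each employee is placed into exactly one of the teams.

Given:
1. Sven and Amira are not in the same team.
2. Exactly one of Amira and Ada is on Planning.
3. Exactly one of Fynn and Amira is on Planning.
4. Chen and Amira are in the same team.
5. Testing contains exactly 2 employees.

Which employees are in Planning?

Planning = {Ada, Fynn, Kiri, Sven}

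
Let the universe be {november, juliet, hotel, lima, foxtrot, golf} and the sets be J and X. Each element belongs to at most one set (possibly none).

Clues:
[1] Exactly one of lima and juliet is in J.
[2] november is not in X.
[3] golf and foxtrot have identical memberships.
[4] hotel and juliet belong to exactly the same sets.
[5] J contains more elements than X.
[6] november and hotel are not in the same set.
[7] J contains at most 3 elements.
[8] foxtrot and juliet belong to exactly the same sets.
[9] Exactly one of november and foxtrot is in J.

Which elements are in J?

J = {lima, november}

From (2): november ∉ X.
Suppose november ∉ J: no assignment then satisfies all the clues, so november ∈ J.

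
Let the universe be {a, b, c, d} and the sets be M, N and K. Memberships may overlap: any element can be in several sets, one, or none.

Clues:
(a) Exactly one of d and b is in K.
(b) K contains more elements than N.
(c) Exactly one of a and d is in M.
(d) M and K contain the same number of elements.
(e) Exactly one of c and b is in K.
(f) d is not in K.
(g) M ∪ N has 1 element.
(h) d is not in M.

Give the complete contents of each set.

M = {a}; N = {}; K = {b}

From (f): d ∉ K.
From (h): d ∉ M.
(a) (exactly one): b ∈ K.
(c) (exactly one): a ∈ M.
(e) (exactly one): c ∉ K.
Suppose a ∈ N: no assignment then satisfies all the clues, so a ∉ N.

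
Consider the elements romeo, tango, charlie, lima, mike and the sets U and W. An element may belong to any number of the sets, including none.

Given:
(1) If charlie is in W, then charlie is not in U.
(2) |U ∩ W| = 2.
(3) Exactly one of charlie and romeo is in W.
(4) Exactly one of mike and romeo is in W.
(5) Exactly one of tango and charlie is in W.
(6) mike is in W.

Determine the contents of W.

W = {charlie, lima, mike}

From (6): mike ∈ W.
(4) (exactly one): romeo ∉ W.
(3) (exactly one): charlie ∈ W.
(5) (exactly one): tango ∉ W.
(1): charlie ∉ U.
Suppose lima ∉ W: no assignment then satisfies all the clues, so lima ∈ W.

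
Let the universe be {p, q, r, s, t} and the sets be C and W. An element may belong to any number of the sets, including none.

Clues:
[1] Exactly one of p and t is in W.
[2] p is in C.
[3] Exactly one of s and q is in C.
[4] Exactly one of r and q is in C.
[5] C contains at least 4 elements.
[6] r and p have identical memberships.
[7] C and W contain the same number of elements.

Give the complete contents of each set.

C = {p, r, s, t}; W = {p, q, r, s}

From (2): p ∈ C.
(6): r matches p: r ∈ C.
(4) (exactly one): q ∉ C.
(5): only 4 candidates remain for C, so all are in.
Suppose p ∉ W: no assignment then satisfies all the clues, so p ∈ W.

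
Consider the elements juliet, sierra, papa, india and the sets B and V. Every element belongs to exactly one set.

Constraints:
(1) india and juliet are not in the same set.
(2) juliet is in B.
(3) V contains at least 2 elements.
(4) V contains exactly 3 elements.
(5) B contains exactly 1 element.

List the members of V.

V = {india, papa, sierra}

From (2): juliet ∈ B.
(1): india ∉ B.
(4): only 3 candidates remain for V, so all are in.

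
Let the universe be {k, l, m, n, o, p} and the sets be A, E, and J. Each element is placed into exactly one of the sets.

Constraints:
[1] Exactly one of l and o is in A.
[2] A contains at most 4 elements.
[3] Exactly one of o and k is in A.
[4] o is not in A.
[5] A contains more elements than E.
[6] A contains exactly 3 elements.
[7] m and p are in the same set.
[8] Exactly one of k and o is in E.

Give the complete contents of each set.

A = {k, l, n}; E = {o}; J = {m, p}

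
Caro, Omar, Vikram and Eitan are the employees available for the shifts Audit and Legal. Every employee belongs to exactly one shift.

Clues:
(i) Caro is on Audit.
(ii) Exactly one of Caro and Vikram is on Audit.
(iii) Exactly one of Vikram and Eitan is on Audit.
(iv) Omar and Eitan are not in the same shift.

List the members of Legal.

From (i): Caro ∈ Audit.
(ii) (exactly one): Vikram ∉ Audit.
(iii) (exactly one): Eitan ∈ Audit.
(iv): Omar ∉ Audit.
Only one shift left: Omar ∈ Legal.
Only one shift left: Vikram ∈ Legal.

Legal = {Omar, Vikram}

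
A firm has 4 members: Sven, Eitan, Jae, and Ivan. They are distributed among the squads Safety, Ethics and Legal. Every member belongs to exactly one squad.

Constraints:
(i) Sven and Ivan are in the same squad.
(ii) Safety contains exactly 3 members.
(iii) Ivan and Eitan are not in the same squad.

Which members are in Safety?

Safety = {Ivan, Jae, Sven}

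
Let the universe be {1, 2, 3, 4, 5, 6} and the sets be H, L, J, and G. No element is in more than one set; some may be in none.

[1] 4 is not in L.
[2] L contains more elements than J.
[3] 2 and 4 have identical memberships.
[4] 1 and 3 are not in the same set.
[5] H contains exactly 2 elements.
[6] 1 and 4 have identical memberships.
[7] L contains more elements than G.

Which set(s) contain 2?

2: none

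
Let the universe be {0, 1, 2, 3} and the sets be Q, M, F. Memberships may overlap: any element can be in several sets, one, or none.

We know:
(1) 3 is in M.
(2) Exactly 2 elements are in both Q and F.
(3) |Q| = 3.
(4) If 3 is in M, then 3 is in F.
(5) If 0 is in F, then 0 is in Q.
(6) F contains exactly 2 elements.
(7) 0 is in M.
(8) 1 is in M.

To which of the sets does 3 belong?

From (1): 3 ∈ M.
From (7): 0 ∈ M.
From (8): 1 ∈ M.
(4): 3 ∈ F.
Suppose 3 ∉ Q: no assignment then satisfies all the clues, so 3 ∈ Q.

3: F, M, Q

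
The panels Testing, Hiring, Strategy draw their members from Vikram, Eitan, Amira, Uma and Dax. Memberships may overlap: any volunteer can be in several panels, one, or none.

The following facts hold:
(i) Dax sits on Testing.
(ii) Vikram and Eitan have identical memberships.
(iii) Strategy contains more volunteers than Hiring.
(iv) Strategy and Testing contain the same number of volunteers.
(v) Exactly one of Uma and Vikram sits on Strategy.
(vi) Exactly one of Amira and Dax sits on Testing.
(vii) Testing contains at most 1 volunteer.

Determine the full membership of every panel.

Testing = {Dax}; Hiring = {}; Strategy = {Uma}

From (i): Dax ∈ Testing.
(vi) (exactly one): Amira ∉ Testing.
(vii): Testing already has 1, so the rest are out.
Suppose Vikram ∈ Hiring: no assignment then satisfies all the clues, so Vikram ∉ Hiring.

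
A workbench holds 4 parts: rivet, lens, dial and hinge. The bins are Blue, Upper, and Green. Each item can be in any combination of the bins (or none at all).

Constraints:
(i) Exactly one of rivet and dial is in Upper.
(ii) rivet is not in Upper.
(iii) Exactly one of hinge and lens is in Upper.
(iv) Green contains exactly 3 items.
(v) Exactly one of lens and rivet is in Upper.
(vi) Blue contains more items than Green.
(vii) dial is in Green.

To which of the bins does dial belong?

dial: Blue, Green, Upper

From (ii): rivet ∉ Upper.
From (vii): dial ∈ Green.
(i) (exactly one): dial ∈ Upper.
(v) (exactly one): lens ∈ Upper.
(iii) (exactly one): hinge ∉ Upper.
Suppose dial ∉ Blue: no assignment then satisfies all the clues, so dial ∈ Blue.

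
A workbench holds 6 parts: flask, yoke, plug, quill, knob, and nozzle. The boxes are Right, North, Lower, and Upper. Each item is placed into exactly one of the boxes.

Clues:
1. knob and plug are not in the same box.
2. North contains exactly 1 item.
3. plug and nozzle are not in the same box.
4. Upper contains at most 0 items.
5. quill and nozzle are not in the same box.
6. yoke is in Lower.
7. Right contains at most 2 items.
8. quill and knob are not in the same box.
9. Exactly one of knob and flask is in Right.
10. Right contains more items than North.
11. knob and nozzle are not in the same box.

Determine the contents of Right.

Right = {flask, nozzle}

From (6): yoke ∈ Lower.
(4): Upper already has 0, so the rest are out.
Suppose flask ∉ Right: no assignment then satisfies all the clues, so flask ∈ Right.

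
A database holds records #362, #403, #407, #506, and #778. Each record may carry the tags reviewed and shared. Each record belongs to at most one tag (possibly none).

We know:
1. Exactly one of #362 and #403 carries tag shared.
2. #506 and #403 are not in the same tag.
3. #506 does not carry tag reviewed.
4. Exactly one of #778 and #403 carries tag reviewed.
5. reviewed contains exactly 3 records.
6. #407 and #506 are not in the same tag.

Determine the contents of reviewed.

reviewed = {#362, #407, #778}

From (3): #506 ∉ reviewed.
Suppose #362 ∉ reviewed: no assignment then satisfies all the clues, so #362 ∈ reviewed.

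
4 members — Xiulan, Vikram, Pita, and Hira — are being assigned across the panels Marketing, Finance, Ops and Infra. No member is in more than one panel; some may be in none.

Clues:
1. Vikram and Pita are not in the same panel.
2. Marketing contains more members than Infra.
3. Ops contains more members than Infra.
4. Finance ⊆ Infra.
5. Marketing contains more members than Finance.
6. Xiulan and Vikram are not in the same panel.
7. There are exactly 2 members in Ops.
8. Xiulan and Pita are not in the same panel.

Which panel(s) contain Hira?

Hira: Ops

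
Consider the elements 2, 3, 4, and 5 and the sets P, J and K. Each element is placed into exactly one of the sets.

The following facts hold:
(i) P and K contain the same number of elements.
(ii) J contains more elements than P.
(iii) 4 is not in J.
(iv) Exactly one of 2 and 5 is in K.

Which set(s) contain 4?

4: P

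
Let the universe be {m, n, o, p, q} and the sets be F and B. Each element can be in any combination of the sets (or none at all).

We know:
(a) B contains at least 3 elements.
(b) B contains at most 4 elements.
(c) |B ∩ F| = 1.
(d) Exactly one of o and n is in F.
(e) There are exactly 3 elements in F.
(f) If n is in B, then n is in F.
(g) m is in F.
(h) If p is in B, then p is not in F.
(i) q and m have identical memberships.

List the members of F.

F = {m, n, q}

From (g): m ∈ F.
(i): q matches m: q ∈ F.
Suppose n ∉ F: no assignment then satisfies all the clues, so n ∈ F.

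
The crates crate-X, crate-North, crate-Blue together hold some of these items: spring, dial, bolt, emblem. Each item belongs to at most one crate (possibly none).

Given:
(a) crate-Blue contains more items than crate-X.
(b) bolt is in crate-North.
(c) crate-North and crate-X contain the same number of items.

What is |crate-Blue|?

From (b): bolt ∈ crate-North.
Suppose spring ∈ crate-North: no assignment then satisfies all the clues, so spring ∉ crate-North.

2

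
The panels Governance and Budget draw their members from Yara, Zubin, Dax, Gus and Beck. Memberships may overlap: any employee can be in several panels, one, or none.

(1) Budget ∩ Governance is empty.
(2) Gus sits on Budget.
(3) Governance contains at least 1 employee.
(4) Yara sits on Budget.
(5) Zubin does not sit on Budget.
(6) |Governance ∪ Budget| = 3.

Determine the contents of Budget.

Budget = {Gus, Yara}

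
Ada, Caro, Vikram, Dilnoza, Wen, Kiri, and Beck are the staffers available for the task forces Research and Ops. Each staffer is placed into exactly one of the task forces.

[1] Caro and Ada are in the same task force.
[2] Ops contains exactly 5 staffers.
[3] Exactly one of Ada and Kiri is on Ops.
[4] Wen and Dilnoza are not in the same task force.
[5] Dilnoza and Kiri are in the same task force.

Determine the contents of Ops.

Ops = {Ada, Beck, Caro, Vikram, Wen}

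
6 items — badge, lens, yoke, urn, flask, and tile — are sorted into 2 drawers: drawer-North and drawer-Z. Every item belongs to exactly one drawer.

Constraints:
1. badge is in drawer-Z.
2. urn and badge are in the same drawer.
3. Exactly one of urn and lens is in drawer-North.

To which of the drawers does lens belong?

lens: drawer-North

From (1): badge ∈ drawer-Z.
(2): urn matches badge: urn ∉ drawer-North.
(2): urn matches badge: urn ∈ drawer-Z.
(3) (exactly one): lens ∈ drawer-North.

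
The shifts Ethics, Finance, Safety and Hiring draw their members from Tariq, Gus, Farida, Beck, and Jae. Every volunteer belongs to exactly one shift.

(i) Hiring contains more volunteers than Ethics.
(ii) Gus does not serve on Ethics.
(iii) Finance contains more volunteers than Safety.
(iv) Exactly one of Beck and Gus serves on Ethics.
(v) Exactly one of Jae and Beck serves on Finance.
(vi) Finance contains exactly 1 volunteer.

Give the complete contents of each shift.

Ethics = {Beck}; Finance = {Jae}; Safety = {}; Hiring = {Farida, Gus, Tariq}

From (ii): Gus ∉ Ethics.
(iv) (exactly one): Beck ∈ Ethics.
(v) (exactly one): Jae ∈ Finance.
(vi): Finance already has 1, so the rest are out.
Suppose Tariq ∈ Ethics: no assignment then satisfies all the clues, so Tariq ∉ Ethics.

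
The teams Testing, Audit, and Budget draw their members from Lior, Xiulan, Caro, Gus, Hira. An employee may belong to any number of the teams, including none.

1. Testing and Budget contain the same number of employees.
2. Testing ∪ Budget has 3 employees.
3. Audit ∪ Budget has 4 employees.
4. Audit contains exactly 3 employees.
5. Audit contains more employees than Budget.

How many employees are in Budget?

2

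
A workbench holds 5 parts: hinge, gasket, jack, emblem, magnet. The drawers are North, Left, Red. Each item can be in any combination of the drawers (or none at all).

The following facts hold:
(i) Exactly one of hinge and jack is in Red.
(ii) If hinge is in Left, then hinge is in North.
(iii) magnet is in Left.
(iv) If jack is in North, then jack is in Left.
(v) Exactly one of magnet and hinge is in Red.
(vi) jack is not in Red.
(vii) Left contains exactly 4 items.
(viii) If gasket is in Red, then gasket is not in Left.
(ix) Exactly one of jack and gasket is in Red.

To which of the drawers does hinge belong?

hinge: Left, North, Red

From (iii): magnet ∈ Left.
From (vi): jack ∉ Red.
(i) (exactly one): hinge ∈ Red.
(v) (exactly one): magnet ∉ Red.
(ix) (exactly one): gasket ∈ Red.
(viii): gasket ∉ Left.
(vii): only 4 candidates remain for Left, so all are in.
(ii): hinge ∈ North.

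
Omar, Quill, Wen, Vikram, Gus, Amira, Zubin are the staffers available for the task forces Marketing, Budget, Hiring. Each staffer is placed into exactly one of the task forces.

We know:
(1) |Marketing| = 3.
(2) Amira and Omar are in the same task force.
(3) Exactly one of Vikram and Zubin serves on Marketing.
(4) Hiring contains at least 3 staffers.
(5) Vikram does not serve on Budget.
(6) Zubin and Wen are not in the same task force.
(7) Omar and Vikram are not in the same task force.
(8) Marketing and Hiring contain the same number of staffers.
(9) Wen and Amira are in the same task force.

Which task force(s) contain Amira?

From (5): Vikram ∉ Budget.
Suppose Amira ∈ Marketing: no assignment then satisfies all the clues, so Amira ∉ Marketing.

Amira: Hiring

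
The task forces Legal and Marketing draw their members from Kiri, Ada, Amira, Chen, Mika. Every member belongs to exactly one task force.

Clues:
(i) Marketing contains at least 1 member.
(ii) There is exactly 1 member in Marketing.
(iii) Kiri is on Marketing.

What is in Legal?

From (iii): Kiri ∈ Marketing.
(ii): Marketing already has 1, so the rest are out.
Only one task force left: Ada ∈ Legal.
Only one task force left: Amira ∈ Legal.
Only one task force left: Chen ∈ Legal.
Only one task force left: Mika ∈ Legal.

Legal = {Ada, Amira, Chen, Mika}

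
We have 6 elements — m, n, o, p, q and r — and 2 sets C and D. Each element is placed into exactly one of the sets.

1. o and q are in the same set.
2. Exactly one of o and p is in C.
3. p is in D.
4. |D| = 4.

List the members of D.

From (3): p ∈ D.
(2) (exactly one): o ∈ C.
(1): q matches o: q ∈ C.
(4): only 4 candidates remain for D, so all are in.

D = {m, n, p, r}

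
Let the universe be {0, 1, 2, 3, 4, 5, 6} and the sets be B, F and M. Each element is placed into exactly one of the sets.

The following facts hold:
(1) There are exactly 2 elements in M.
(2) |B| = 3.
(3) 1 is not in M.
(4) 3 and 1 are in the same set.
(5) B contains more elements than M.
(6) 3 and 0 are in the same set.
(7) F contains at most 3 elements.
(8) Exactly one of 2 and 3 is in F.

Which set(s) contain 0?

From (3): 1 ∉ M.
(4): 3 matches 1: 3 ∉ M.
(6): 0 matches 3: 0 ∉ M.
Suppose 0 ∉ B: no assignment then satisfies all the clues, so 0 ∈ B.

0: B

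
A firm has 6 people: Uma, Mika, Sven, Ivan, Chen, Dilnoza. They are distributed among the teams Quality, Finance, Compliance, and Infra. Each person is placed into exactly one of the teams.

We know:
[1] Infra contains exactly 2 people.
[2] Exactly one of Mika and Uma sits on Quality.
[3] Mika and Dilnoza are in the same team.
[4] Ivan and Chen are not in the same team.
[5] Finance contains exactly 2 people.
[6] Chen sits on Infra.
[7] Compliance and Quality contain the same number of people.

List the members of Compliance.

From (6): Chen ∈ Infra.
(4): Ivan ∉ Infra.
Suppose Uma ∈ Compliance: no assignment then satisfies all the clues, so Uma ∉ Compliance.

Compliance = {Ivan}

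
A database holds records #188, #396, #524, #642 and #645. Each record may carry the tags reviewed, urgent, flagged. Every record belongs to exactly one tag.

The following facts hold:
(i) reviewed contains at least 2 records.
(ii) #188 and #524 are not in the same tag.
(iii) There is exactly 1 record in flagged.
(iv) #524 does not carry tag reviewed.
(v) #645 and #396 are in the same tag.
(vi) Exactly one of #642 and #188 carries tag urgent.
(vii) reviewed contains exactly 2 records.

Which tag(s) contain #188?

#188: flagged

From (iv): #524 ∉ reviewed.
Suppose #188 ∈ reviewed: no assignment then satisfies all the clues, so #188 ∉ reviewed.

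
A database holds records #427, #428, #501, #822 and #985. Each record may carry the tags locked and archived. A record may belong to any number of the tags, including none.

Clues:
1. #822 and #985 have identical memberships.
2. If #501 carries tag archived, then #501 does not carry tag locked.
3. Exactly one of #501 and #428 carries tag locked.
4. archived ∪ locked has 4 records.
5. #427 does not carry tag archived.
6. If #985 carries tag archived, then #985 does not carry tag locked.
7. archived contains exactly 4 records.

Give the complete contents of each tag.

locked = {#428}; archived = {#428, #501, #822, #985}

From (5): #427 ∉ archived.
(7): only 4 candidates remain for archived, so all are in.
(2): #501 ∉ locked.
(3) (exactly one): #428 ∈ locked.
(6): #985 ∉ locked.
(1): #822 matches #985: #822 ∉ locked.
Suppose #427 ∈ locked: no assignment then satisfies all the clues, so #427 ∉ locked.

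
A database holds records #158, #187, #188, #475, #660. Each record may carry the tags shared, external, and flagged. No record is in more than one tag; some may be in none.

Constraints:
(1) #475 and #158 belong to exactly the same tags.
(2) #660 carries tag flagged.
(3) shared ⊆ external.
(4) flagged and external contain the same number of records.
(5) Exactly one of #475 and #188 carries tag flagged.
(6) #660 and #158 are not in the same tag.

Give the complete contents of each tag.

shared = {}; external = {#158, #475}; flagged = {#188, #660}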